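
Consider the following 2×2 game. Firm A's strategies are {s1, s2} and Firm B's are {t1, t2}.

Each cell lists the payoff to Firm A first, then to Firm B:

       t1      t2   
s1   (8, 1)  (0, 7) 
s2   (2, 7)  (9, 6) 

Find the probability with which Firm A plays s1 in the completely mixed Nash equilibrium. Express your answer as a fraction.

1/7

Let x be the probability that Firm A plays s1. In a completely mixed equilibrium, Firm B must be indifferent between t1 and t2.
Firm B's expected payoff from t1 is x + 7(1−x); from t2 it is 7x + 6(1−x).
Setting these equal: −6x + 7 = x + 6, so x = 1/7.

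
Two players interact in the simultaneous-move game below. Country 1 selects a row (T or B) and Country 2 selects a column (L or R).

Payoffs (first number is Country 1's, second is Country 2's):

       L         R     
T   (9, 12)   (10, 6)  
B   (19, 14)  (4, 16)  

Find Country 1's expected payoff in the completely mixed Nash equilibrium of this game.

77/8

First find y, the probability Country 2 plays L, from Country 1's indifference between T and B: 9y + 10(1−y) = 19y + 4(1−y), giving y = 3/8.
Since Country 1 is indifferent in equilibrium, Country 1's expected payoff equals the payoff from either row against (3/8, 5/8). Using T: 9(3/8) + 10(5/8) = 77/8.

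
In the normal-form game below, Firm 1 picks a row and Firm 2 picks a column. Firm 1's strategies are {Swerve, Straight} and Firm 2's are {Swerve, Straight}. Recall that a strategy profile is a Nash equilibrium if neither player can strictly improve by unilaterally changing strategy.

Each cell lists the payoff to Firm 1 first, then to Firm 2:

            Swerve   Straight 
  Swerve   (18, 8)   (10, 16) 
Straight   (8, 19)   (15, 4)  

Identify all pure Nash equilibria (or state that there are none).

none

(Swerve, Swerve): Firm 2 prefers Straight (16 > 8) — not an equilibrium.
(Swerve, Straight): Firm 1 prefers Straight (15 > 10) — not an equilibrium.
(Straight, Swerve): Firm 1 prefers Swerve (18 > 8) — not an equilibrium.
(Straight, Straight): Firm 2 prefers Swerve (19 > 4) — not an equilibrium.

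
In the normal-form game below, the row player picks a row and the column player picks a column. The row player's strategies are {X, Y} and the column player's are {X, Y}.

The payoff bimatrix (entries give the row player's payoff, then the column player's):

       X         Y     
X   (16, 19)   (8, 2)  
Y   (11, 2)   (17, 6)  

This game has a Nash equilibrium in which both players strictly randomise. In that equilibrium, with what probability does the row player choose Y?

Let x be the probability that the row player plays X. In a completely mixed equilibrium, the column player must be indifferent between X and Y.
The column player's expected payoff from X is 19x + 2(1−x); from Y it is 2x + 6(1−x).
Setting these equal: 17x + 2 = −4x + 6, so x = 4/21.
Therefore the row player plays Y with probability 1 − 4/21 = 17/21.

17/21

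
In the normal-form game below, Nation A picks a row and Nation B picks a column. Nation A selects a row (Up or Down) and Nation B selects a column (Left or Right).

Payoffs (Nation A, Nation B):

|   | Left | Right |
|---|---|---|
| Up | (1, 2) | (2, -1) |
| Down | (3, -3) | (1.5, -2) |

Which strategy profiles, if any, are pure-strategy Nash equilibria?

(Up, Left): Nation A prefers Down (3 > 1) — not an equilibrium.
(Up, Right): Nation B prefers Left (2 > -1) — not an equilibrium.
(Down, Left): Nation B prefers Right (-2 > -3) — not an equilibrium.
(Down, Right): Nation A prefers Up (2 > 1.5) — not an equilibrium.

none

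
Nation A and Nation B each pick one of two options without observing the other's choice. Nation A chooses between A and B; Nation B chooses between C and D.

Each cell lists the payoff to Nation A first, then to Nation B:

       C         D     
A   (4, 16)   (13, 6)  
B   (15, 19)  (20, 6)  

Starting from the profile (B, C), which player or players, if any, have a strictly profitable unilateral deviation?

Neither

Nation A at (B, C) earns 15; deviating to A yields 4 — not better.
Nation B earns 19; deviating to D yields 6 — not better.
Neither player can strictly improve; the profile is a Nash equilibrium.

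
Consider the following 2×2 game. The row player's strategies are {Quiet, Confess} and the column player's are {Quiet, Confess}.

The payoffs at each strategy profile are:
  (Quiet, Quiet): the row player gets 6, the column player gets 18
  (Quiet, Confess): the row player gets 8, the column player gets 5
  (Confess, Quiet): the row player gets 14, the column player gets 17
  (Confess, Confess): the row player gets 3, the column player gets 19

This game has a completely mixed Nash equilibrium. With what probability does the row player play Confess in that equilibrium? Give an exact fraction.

Let r be the probability that the row player plays Quiet. In a completely mixed equilibrium, the column player must be indifferent between Quiet and Confess.
The column player's expected payoff from Quiet is 18r + 17(1−r); from Confess it is 5r + 19(1−r).
Setting these equal: r + 17 = −14r + 19, so r = 2/15.
Therefore the row player plays Confess with probability 1 − 2/15 = 13/15.

13/15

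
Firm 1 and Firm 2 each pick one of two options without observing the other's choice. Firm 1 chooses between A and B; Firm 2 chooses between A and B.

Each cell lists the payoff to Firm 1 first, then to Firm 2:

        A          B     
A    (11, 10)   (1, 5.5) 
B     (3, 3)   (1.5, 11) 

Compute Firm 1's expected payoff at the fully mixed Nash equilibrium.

27/17

First find y, the probability Firm 2 plays A, from Firm 1's indifference between A and B: 11y + (1−y) = 3y + 1.5(1−y), giving y = 1/17.
Since Firm 1 is indifferent in equilibrium, Firm 1's expected payoff equals the payoff from either row against (1/17, 16/17). Using A: 11(1/17) + (16/17) = 27/17.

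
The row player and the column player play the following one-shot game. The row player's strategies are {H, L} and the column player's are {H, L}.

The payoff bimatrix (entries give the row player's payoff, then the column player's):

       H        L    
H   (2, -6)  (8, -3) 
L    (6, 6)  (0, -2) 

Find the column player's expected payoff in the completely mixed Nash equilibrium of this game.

-30/11

First find x, the probability the row player plays H, from the column player's indifference between H and L: −6x + 6(1−x) = −3x − 2(1−x), giving x = 8/11.
Since the column player is indifferent in equilibrium, the column player's expected payoff equals the payoff from either column against (8/11, 3/11). Using H: −6(8/11) + 6(3/11) = -30/11.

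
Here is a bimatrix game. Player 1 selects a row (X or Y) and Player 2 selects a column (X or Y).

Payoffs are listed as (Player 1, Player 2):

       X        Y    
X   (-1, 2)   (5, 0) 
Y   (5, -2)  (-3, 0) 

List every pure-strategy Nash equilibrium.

(X, X): Player 1 prefers Y (5 > -1) — not an equilibrium.
(X, Y): Player 2 prefers X (2 > 0) — not an equilibrium.
(Y, X): Player 2 prefers Y (0 > -2) — not an equilibrium.
(Y, Y): Player 1 prefers X (5 > -3) — not an equilibrium.

none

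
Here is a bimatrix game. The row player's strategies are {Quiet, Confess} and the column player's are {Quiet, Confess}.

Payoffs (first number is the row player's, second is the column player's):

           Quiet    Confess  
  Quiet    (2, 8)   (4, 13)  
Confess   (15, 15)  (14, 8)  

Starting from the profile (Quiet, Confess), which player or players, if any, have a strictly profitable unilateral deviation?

The row player at (Quiet, Confess) earns 4; deviating to Confess yields 14 — a strict improvement.
The column player earns 13; deviating to Quiet yields 8 — not better.
Only the row player has a strictly profitable deviation.

The row player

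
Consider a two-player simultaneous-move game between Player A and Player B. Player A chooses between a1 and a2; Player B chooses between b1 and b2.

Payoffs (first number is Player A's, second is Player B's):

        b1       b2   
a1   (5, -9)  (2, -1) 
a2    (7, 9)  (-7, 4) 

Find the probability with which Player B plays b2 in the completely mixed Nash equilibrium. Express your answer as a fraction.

2/11

Let c be the probability that Player B plays b1. In a completely mixed equilibrium, Player A must be indifferent between a1 and a2.
Player A's expected payoff from a1 is 5c + 2(1−c); from a2 it is 7c − 7(1−c).
Setting these equal: 3c + 2 = 14c − 7, so c = 9/11.
Therefore Player B plays b2 with probability 1 − 9/11 = 2/11.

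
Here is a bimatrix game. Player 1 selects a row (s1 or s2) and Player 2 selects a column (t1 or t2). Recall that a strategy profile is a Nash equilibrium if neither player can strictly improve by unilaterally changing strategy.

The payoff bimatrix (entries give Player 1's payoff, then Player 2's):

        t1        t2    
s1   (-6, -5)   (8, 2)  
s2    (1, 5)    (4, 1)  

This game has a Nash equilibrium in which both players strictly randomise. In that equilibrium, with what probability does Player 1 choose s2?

Let p be the probability that Player 1 plays s1. In a completely mixed equilibrium, Player 2 must be indifferent between t1 and t2.
Player 2's expected payoff from t1 is −5p + 5(1−p); from t2 it is 2p + (1−p).
Setting these equal: −10p + 5 = p + 1, so p = 4/11.
Therefore Player 1 plays s2 with probability 1 − 4/11 = 7/11.

7/11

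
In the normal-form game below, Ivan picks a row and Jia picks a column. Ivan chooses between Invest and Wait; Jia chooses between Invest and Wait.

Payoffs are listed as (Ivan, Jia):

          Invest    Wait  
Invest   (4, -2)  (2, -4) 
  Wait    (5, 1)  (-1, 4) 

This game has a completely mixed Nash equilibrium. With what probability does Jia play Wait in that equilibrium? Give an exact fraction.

Let c be the probability that Jia plays Invest. In a completely mixed equilibrium, Ivan must be indifferent between Invest and Wait.
Ivan's expected payoff from Invest is 4c + 2(1−c); from Wait it is 5c − (1−c).
Setting these equal: 2c + 2 = 6c − 1, so c = 3/4.
Therefore Jia plays Wait with probability 1 − 3/4 = 1/4.

1/4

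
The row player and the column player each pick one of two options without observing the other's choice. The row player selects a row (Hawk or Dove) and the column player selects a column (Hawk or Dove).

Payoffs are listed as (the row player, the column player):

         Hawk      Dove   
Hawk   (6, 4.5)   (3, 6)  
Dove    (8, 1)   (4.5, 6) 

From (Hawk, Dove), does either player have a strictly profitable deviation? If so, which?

The row player at (Hawk, Dove) earns 3; deviating to Dove yields 4.5 — a strict improvement.
The column player earns 6; deviating to Hawk yields 4.5 — not better.
Only the row player has a strictly profitable deviation.

The row player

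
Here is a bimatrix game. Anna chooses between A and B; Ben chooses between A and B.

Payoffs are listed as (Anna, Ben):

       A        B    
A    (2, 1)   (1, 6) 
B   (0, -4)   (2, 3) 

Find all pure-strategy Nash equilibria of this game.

(A, A): Ben prefers B (6 > 1) — not an equilibrium.
(A, B): Anna prefers B (2 > 1) — not an equilibrium.
(B, A): Anna prefers A (2 > 0); Ben prefers B (3 > -4) — not an equilibrium.
(B, B): Anna gets 2 ≥ 1 from A, and Ben gets 3 ≥ -4 from A — Nash equilibrium.

(B, B)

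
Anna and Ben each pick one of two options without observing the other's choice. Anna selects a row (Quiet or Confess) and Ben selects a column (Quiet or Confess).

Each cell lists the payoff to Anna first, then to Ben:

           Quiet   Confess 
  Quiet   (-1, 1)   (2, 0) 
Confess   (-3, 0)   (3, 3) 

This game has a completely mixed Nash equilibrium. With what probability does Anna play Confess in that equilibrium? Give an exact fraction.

1/4

Let x be the probability that Anna plays Quiet. In a completely mixed equilibrium, Ben must be indifferent between Quiet and Confess.
Ben's expected payoff from Quiet is x; from Confess it is 3(1−x).
Setting these equal: x = −3x + 3, so x = 3/4.
Therefore Anna plays Confess with probability 1 − 3/4 = 1/4.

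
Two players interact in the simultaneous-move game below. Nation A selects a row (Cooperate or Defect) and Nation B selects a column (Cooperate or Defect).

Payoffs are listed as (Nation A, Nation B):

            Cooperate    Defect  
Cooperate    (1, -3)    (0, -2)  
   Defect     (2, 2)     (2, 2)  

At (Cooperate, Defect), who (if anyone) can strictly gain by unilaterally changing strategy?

Nation A at (Cooperate, Defect) earns 0; deviating to Defect yields 2 — a strict improvement.
Nation B earns -2; deviating to Cooperate yields -3 — not better.
Only Nation A has a strictly profitable deviation.

Nation A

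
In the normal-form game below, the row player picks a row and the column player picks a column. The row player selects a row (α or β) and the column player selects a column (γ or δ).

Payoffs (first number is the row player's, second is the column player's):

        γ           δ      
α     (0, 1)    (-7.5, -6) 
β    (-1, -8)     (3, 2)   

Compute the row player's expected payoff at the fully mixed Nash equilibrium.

-15/23

First find q, the probability the column player plays γ, from the row player's indifference between α and β: −7.5(1−q) = −q + 3(1−q), giving q = 21/23.
Since the row player is indifferent in equilibrium, the row player's expected payoff equals the payoff from either row against (21/23, 2/23). Using α: −7.5(2/23) = -15/23.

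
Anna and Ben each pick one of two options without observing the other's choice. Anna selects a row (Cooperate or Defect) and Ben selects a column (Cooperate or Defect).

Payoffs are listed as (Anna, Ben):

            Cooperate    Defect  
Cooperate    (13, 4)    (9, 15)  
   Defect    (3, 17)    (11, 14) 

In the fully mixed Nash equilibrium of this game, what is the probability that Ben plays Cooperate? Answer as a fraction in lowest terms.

Let y be the probability that Ben plays Cooperate. In a completely mixed equilibrium, Anna must be indifferent between Cooperate and Defect.
Anna's expected payoff from Cooperate is 13y + 9(1−y); from Defect it is 3y + 11(1−y).
Setting these equal: 4y + 9 = −8y + 11, so y = 1/6.

1/6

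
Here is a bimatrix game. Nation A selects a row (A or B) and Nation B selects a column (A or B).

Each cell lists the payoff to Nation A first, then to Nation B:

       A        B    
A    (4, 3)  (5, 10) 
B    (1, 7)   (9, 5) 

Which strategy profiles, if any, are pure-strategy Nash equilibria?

(A, A): Nation B prefers B (10 > 3) — not an equilibrium.
(A, B): Nation A prefers B (9 > 5) — not an equilibrium.
(B, A): Nation A prefers A (4 > 1) — not an equilibrium.
(B, B): Nation B prefers A (7 > 5) — not an equilibrium.

none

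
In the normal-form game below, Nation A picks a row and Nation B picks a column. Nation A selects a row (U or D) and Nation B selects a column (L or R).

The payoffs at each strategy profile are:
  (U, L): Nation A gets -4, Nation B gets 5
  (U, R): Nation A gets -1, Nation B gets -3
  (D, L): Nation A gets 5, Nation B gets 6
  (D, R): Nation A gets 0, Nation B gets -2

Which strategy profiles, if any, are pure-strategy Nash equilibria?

(U, L): Nation A prefers D (5 > -4) — not an equilibrium.
(U, R): Nation A prefers D (0 > -1); Nation B prefers L (5 > -3) — not an equilibrium.
(D, L): Nation A gets 5 ≥ -4 from U, and Nation B gets 6 ≥ -2 from R — Nash equilibrium.
(D, R): Nation B prefers L (6 > -2) — not an equilibrium.

(D, L)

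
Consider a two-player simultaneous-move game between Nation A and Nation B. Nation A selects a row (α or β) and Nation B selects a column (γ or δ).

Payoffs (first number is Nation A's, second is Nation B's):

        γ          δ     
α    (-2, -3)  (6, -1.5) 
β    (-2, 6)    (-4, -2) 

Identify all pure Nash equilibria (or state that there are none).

(α, δ) and (β, γ)

(α, γ): Nation B prefers δ (-1.5 > -3) — not an equilibrium.
(α, δ): Nation A gets 6 ≥ -4 from β, and Nation B gets -1.5 ≥ -3 from γ — Nash equilibrium.
(β, γ): Nation A gets -2 ≥ -2 from α, and Nation B gets 6 ≥ -2 from δ — Nash equilibrium.
(β, δ): Nation A prefers α (6 > -4); Nation B prefers γ (6 > -2) — not an equilibrium.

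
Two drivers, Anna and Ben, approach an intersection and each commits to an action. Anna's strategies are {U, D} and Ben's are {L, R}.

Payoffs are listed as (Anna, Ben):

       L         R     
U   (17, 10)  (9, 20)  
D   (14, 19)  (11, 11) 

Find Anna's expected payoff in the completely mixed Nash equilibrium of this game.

61/5

First find y, the probability Ben plays L, from Anna's indifference between U and D: 17y + 9(1−y) = 14y + 11(1−y), giving y = 2/5.
Since Anna is indifferent in equilibrium, Anna's expected payoff equals the payoff from either row against (2/5, 3/5). Using U: 17(2/5) + 9(3/5) = 61/5.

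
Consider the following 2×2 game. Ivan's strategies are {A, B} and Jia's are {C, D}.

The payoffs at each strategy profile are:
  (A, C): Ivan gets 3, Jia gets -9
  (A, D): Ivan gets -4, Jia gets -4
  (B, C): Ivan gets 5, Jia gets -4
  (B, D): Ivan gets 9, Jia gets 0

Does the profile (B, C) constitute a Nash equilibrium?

No

At (B, C), Ivan earns 5; switching to A would give 3, so Ivan has no profitable deviation.
Jia earns -4; switching to D would give 0, so Jia would deviate.
Since at least one player can profitably deviate, this is not a Nash equilibrium.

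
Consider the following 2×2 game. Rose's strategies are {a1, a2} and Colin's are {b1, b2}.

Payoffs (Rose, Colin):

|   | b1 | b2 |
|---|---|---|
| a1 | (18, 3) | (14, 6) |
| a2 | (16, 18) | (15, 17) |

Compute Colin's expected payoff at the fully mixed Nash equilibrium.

57/4

First find x, the probability Rose plays a1, from Colin's indifference between b1 and b2: 3x + 18(1−x) = 6x + 17(1−x), giving x = 1/4.
Since Colin is indifferent in equilibrium, Colin's expected payoff equals the payoff from either column against (1/4, 3/4). Using b1: 3(1/4) + 18(3/4) = 57/4.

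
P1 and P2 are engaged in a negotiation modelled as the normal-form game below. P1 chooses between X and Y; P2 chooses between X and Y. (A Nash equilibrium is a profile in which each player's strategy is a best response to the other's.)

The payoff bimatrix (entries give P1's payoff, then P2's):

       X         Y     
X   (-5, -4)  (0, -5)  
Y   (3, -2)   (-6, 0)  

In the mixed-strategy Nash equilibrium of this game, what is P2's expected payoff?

-10/3

First find x, the probability P1 plays X, from P2's indifference between X and Y: −4x − 2(1−x) = −5x, giving x = 2/3.
Since P2 is indifferent in equilibrium, P2's expected payoff equals the payoff from either column against (2/3, 1/3). Using X: −4(2/3) − 2(1/3) = -10/3.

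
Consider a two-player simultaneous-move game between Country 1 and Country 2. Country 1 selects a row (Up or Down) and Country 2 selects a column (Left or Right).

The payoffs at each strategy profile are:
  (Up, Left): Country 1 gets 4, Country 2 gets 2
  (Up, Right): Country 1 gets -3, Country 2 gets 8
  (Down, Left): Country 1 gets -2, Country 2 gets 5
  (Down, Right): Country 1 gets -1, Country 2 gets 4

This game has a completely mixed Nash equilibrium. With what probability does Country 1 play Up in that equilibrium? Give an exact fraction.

Let p be the probability that Country 1 plays Up. In a completely mixed equilibrium, Country 2 must be indifferent between Left and Right.
Country 2's expected payoff from Left is 2p + 5(1−p); from Right it is 8p + 4(1−p).
Setting these equal: −3p + 5 = 4p + 4, so p = 1/7.

1/7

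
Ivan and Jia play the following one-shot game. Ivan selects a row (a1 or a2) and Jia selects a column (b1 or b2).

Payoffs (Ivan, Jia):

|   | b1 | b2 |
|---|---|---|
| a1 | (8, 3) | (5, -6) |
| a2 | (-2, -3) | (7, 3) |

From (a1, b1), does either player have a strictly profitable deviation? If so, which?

Neither

Ivan at (a1, b1) earns 8; deviating to a2 yields -2 — not better.
Jia earns 3; deviating to b2 yields -6 — not better.
Neither player can strictly improve; the profile is a Nash equilibrium.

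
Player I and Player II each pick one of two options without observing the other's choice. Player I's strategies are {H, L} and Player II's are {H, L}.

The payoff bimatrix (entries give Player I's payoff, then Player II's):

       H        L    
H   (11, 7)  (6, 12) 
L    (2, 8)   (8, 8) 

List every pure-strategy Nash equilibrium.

(H, H): Player II prefers L (12 > 7) — not an equilibrium.
(H, L): Player I prefers L (8 > 6) — not an equilibrium.
(L, H): Player I prefers H (11 > 2) — not an equilibrium.
(L, L): Player I gets 8 ≥ 6 from H, and Player II gets 8 ≥ 8 from H — Nash equilibrium.

(L, L)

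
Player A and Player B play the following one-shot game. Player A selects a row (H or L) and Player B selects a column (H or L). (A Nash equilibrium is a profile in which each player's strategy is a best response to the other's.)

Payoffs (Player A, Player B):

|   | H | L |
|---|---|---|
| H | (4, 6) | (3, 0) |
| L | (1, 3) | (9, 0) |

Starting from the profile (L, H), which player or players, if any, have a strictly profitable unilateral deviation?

Player A

Player A at (L, H) earns 1; deviating to H yields 4 — a strict improvement.
Player B earns 3; deviating to L yields 0 — not better.
Only Player A has a strictly profitable deviation.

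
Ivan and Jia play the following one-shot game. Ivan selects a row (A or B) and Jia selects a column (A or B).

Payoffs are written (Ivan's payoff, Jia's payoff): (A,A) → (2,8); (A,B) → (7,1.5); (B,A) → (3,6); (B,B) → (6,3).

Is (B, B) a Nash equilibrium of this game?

No

At (B, B), Ivan earns 6; switching to A would give 7, so Ivan would deviate.
Jia earns 3; switching to A would give 6, so Jia would deviate.
Since at least one player can profitably deviate, this is not a Nash equilibrium.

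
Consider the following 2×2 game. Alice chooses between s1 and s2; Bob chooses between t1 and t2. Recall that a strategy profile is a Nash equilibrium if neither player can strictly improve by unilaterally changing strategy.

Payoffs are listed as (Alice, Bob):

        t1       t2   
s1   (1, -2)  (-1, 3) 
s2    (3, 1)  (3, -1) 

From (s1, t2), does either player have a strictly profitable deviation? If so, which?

Alice at (s1, t2) earns -1; deviating to s2 yields 3 — a strict improvement.
Bob earns 3; deviating to t1 yields -2 — not better.
Only Alice has a strictly profitable deviation.

Alice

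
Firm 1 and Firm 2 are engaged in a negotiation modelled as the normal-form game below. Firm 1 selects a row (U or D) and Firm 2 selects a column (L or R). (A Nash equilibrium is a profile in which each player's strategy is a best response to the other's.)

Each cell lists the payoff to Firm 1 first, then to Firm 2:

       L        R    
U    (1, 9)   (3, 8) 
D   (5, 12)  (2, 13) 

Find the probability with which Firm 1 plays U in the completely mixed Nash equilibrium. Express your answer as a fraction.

1/2

Let x be the probability that Firm 1 plays U. In a completely mixed equilibrium, Firm 2 must be indifferent between L and R.
Firm 2's expected payoff from L is 9x + 12(1−x); from R it is 8x + 13(1−x).
Setting these equal: −3x + 12 = −5x + 13, so x = 1/2.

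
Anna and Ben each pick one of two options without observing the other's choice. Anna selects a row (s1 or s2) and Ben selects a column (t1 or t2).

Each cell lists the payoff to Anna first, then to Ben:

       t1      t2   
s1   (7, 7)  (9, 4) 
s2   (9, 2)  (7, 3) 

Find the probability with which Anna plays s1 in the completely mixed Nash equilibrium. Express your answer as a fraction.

1/4

Let p be the probability that Anna plays s1. In a completely mixed equilibrium, Ben must be indifferent between t1 and t2.
Ben's expected payoff from t1 is 7p + 2(1−p); from t2 it is 4p + 3(1−p).
Setting these equal: 5p + 2 = p + 3, so p = 1/4.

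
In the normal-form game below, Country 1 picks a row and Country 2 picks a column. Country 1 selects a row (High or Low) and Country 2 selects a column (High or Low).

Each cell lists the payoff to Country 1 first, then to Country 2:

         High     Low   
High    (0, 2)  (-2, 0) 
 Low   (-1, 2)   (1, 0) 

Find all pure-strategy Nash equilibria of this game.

(High, High)

(High, High): Country 1 gets 0 ≥ -1 from Low, and Country 2 gets 2 ≥ 0 from Low — Nash equilibrium.
(High, Low): Country 1 prefers Low (1 > -2); Country 2 prefers High (2 > 0) — not an equilibrium.
(Low, High): Country 1 prefers High (0 > -1) — not an equilibrium.
(Low, Low): Country 2 prefers High (2 > 0) — not an equilibrium.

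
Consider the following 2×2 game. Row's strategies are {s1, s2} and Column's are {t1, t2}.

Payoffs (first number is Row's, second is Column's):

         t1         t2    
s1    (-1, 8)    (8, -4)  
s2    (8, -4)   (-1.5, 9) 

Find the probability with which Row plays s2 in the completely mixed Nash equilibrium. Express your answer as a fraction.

Let r be the probability that Row plays s1. In a completely mixed equilibrium, Column must be indifferent between t1 and t2.
Column's expected payoff from t1 is 8r − 4(1−r); from t2 it is −4r + 9(1−r).
Setting these equal: 12r − 4 = −13r + 9, so r = 13/25.
Therefore Row plays s2 with probability 1 − 13/25 = 12/25.

12/25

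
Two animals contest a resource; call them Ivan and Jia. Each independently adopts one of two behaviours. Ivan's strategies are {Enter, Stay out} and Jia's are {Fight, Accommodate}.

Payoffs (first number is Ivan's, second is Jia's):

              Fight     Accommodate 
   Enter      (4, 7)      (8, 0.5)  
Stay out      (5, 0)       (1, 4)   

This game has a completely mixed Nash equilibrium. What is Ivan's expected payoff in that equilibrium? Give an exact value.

First find y, the probability Jia plays Fight, from Ivan's indifference between Enter and Stay out: 4y + 8(1−y) = 5y + (1−y), giving y = 7/8.
Since Ivan is indifferent in equilibrium, Ivan's expected payoff equals the payoff from either row against (7/8, 1/8). Using Enter: 4(7/8) + 8(1/8) = 9/2.

9/2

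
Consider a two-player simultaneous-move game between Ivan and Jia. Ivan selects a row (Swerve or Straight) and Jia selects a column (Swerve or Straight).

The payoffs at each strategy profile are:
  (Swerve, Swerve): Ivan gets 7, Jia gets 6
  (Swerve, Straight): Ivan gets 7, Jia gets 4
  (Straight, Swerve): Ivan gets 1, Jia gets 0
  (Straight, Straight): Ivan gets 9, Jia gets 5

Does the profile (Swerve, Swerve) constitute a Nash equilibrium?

At (Swerve, Swerve), Ivan earns 7; switching to Straight would give 1, so Ivan has no profitable deviation.
Jia earns 6; switching to Straight would give 4, so Jia has no profitable deviation.
Neither player can gain by a unilateral deviation, so this profile is a Nash equilibrium.

Yes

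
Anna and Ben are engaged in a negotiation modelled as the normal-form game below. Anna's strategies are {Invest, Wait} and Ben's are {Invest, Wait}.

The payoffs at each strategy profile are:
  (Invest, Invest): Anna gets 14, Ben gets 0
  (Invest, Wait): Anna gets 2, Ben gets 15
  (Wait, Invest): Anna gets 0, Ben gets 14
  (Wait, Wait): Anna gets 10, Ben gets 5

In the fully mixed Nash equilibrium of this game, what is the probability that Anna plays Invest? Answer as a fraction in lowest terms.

3/8

Let r be the probability that Anna plays Invest. In a completely mixed equilibrium, Ben must be indifferent between Invest and Wait.
Ben's expected payoff from Invest is 14(1−r); from Wait it is 15r + 5(1−r).
Setting these equal: −14r + 14 = 10r + 5, so r = 3/8.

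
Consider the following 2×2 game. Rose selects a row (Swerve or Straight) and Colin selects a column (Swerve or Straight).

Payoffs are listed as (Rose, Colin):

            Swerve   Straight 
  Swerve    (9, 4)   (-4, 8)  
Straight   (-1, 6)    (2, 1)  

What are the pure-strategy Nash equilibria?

none

(Swerve, Swerve): Colin prefers Straight (8 > 4) — not an equilibrium.
(Swerve, Straight): Rose prefers Straight (2 > -4) — not an equilibrium.
(Straight, Swerve): Rose prefers Swerve (9 > -1) — not an equilibrium.
(Straight, Straight): Colin prefers Swerve (6 > 1) — not an equilibrium.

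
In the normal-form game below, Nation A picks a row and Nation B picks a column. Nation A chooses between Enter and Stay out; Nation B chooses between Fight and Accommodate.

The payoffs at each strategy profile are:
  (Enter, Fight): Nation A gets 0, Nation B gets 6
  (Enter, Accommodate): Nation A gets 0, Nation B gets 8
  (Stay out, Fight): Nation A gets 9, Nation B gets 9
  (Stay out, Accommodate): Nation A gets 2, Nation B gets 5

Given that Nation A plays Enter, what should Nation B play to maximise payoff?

Accommodate

Against Enter, Nation B earns 6 from Fight and 8 from Accommodate.
So Accommodate is the best response.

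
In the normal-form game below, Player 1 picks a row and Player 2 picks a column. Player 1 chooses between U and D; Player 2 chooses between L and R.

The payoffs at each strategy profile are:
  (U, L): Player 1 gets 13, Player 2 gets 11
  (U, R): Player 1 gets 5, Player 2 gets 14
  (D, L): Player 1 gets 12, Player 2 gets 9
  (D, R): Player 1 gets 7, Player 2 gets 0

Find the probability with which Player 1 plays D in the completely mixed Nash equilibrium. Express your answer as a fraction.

1/4

Let r be the probability that Player 1 plays U. In a completely mixed equilibrium, Player 2 must be indifferent between L and R.
Player 2's expected payoff from L is 11r + 9(1−r); from R it is 14r.
Setting these equal: 2r + 9 = 14r, so r = 3/4.
Therefore Player 1 plays D with probability 1 − 3/4 = 1/4.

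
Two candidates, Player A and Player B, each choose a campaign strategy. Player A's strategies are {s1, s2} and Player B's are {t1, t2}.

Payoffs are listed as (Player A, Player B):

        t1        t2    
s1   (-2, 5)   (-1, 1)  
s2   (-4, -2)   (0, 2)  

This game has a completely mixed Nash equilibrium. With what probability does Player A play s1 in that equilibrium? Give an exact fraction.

1/2

Let p be the probability that Player A plays s1. In a completely mixed equilibrium, Player B must be indifferent between t1 and t2.
Player B's expected payoff from t1 is 5p − 2(1−p); from t2 it is p + 2(1−p).
Setting these equal: 7p − 2 = −p + 2, so p = 1/2.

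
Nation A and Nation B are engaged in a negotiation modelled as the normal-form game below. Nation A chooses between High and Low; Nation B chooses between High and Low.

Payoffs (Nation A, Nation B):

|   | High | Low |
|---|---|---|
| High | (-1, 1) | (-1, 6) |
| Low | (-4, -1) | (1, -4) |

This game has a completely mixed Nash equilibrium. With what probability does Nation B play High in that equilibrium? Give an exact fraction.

2/5

Let q be the probability that Nation B plays High. In a completely mixed equilibrium, Nation A must be indifferent between High and Low.
Nation A's expected payoff from High is −q − (1−q); from Low it is −4q + (1−q).
Setting these equal: -1 = −5q + 1, so q = 2/5.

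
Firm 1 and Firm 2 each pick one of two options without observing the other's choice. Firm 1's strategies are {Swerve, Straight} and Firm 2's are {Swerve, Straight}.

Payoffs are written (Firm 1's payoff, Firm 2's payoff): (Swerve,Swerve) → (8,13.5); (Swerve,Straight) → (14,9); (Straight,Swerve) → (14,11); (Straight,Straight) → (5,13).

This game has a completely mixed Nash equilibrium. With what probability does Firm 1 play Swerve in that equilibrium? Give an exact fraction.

Let r be the probability that Firm 1 plays Swerve. In a completely mixed equilibrium, Firm 2 must be indifferent between Swerve and Straight.
Firm 2's expected payoff from Swerve is 13.5r + 11(1−r); from Straight it is 9r + 13(1−r).
Setting these equal: 2.5r + 11 = −4r + 13, so r = 4/13.

4/13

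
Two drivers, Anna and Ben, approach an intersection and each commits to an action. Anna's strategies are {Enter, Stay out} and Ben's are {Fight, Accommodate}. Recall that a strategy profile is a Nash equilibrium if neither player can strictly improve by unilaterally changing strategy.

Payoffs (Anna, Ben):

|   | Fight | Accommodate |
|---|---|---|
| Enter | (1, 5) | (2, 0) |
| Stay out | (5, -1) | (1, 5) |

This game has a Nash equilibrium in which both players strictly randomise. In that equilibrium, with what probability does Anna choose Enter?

Let x be the probability that Anna plays Enter. In a completely mixed equilibrium, Ben must be indifferent between Fight and Accommodate.
Ben's expected payoff from Fight is 5x − (1−x); from Accommodate it is 5(1−x).
Setting these equal: 6x − 1 = −5x + 5, so x = 6/11.

6/11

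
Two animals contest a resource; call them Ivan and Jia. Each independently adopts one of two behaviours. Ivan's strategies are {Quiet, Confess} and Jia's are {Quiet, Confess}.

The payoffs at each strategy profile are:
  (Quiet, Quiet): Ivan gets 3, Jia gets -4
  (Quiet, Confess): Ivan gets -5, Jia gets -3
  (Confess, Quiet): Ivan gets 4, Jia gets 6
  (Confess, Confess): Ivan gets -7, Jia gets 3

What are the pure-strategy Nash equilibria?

(Quiet, Confess) and (Confess, Quiet)

(Quiet, Quiet): Ivan prefers Confess (4 > 3); Jia prefers Confess (-3 > -4) — not an equilibrium.
(Quiet, Confess): Ivan gets -5 ≥ -7 from Confess, and Jia gets -3 ≥ -4 from Quiet — Nash equilibrium.
(Confess, Quiet): Ivan gets 4 ≥ 3 from Quiet, and Jia gets 6 ≥ 3 from Confess — Nash equilibrium.
(Confess, Confess): Ivan prefers Quiet (-5 > -7); Jia prefers Quiet (6 > 3) — not an equilibrium.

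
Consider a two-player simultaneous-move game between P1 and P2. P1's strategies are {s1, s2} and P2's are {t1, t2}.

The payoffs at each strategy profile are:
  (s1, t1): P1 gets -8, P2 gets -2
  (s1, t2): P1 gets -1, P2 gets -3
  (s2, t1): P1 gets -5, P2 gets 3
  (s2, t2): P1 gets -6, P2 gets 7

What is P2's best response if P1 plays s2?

t2

Against s2, P2 earns 3 from t1 and 7 from t2.
So t2 is the best response.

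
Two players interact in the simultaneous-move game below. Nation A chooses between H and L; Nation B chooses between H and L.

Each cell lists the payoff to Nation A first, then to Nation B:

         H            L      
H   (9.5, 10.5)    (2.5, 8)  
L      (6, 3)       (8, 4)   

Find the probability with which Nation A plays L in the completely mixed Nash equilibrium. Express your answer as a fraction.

5/7

Let r be the probability that Nation A plays H. In a completely mixed equilibrium, Nation B must be indifferent between H and L.
Nation B's expected payoff from H is 10.5r + 3(1−r); from L it is 8r + 4(1−r).
Setting these equal: 7.5r + 3 = 4r + 4, so r = 2/7.
Therefore Nation A plays L with probability 1 − 2/7 = 5/7.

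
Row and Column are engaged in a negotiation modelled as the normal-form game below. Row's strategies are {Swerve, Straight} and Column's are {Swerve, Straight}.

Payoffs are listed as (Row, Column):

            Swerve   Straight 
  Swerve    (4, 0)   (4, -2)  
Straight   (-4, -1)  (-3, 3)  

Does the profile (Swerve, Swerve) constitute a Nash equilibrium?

At (Swerve, Swerve), Row earns 4; switching to Straight would give -4, so Row has no profitable deviation.
Column earns 0; switching to Straight would give -2, so Column has no profitable deviation.
Neither player can gain by a unilateral deviation, so this profile is a Nash equilibrium.

Yes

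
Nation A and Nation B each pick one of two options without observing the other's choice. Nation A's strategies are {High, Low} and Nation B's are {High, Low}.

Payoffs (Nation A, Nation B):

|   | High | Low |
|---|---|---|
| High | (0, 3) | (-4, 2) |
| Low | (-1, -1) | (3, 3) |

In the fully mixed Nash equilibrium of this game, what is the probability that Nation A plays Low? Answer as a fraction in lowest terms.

1/5

Let x be the probability that Nation A plays High. In a completely mixed equilibrium, Nation B must be indifferent between High and Low.
Nation B's expected payoff from High is 3x − (1−x); from Low it is 2x + 3(1−x).
Setting these equal: 4x − 1 = −x + 3, so x = 4/5.
Therefore Nation A plays Low with probability 1 − 4/5 = 1/5.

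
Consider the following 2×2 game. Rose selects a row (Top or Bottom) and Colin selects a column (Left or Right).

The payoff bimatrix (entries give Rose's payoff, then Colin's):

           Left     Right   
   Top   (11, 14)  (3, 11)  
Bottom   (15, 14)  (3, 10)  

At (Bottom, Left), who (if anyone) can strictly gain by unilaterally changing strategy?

Neither

Rose at (Bottom, Left) earns 15; deviating to Top yields 11 — not better.
Colin earns 14; deviating to Right yields 10 — not better.
Neither player can strictly improve; the profile is a Nash equilibrium.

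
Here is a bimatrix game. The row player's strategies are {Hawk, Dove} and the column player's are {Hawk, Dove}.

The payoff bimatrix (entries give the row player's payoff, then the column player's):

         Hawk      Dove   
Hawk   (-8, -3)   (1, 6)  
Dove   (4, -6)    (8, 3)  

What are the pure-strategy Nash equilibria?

(Dove, Dove)

(Hawk, Hawk): the row player prefers Dove (4 > -8); the column player prefers Dove (6 > -3) — not an equilibrium.
(Hawk, Dove): the row player prefers Dove (8 > 1) — not an equilibrium.
(Dove, Hawk): the column player prefers Dove (3 > -6) — not an equilibrium.
(Dove, Dove): the row player gets 8 ≥ 1 from Hawk, and the column player gets 3 ≥ -6 from Hawk — Nash equilibrium.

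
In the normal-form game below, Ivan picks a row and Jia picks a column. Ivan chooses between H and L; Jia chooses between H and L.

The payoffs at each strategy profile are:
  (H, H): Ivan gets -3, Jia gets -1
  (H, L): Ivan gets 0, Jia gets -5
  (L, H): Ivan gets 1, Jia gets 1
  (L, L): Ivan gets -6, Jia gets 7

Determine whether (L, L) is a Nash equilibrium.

No

At (L, L), Ivan earns -6; switching to H would give 0, so Ivan would deviate.
Jia earns 7; switching to H would give 1, so Jia has no profitable deviation.
Since at least one player can profitably deviate, this is not a Nash equilibrium.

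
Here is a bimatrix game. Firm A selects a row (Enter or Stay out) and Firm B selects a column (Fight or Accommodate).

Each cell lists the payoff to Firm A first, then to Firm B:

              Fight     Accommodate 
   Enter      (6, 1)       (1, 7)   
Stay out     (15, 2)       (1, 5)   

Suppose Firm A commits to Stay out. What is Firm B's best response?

Against Stay out, Firm B earns 2 from Fight and 5 from Accommodate.
So Accommodate is the best response.

Accommodate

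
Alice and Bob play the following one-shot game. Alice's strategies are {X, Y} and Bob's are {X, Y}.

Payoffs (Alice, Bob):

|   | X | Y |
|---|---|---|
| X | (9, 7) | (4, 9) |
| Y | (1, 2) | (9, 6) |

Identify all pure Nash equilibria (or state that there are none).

(Y, Y)

(X, X): Bob prefers Y (9 > 7) — not an equilibrium.
(X, Y): Alice prefers Y (9 > 4) — not an equilibrium.
(Y, X): Alice prefers X (9 > 1); Bob prefers Y (6 > 2) — not an equilibrium.
(Y, Y): Alice gets 9 ≥ 4 from X, and Bob gets 6 ≥ 2 from X — Nash equilibrium.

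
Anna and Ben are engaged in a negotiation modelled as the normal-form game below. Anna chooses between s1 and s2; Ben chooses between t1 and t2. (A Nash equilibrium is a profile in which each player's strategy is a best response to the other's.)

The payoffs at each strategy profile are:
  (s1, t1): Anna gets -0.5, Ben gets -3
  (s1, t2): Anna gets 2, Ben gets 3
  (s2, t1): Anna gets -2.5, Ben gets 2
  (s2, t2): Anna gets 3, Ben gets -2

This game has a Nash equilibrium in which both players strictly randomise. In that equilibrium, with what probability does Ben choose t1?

1/3

Let y be the probability that Ben plays t1. In a completely mixed equilibrium, Anna must be indifferent between s1 and s2.
Anna's expected payoff from s1 is −0.5y + 2(1−y); from s2 it is −2.5y + 3(1−y).
Setting these equal: −2.5y + 2 = −5.5y + 3, so y = 1/3.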